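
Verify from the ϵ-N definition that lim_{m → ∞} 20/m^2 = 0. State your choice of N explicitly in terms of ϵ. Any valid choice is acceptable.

Suppose ϵ > 0. For m ≥ 1, |20/m^2 − 0| = 20/m^2.
20/m^2 < ϵ ⇔ m^2 > 20/ϵ ⇔ m > (20/ϵ)^{1/2}.
Take N = (20/ϵ)^{1/2}. Then m > N implies 20/m^2 < ϵ.

N = (20/ϵ)^{1/2}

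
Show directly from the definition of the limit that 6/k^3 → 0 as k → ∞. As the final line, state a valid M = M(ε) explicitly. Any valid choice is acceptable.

Let ε > 0 be given. For k ≥ 1, |6/k^3 − 0| = 6/k^3.
6/k^3 < ε ⇔ k^3 > 6/ε ⇔ k > (6/ε)^{1/3}.
Take M = (6/ε)^{1/3}. Then k > M implies 6/k^3 < ε.

M = (6/ε)^{1/3}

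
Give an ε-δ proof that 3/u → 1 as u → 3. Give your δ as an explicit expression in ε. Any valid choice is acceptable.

Suppose ε > 0. We seek δ > 0 such that 0 < |u − 3| < δ implies |3/u − 1| < ε.
|3/u − 1| = 3·|3 − u|/(3·|u|) = 3|u − 3|/(3|u|).
Require δ ≤ 3/2 so that |u| > 3 − 3/2 = 3/2, hence 3|u| > 9/2.
Then |3/u − 1| < 3|u − 3|/(9/2), which is < ε when |u − 3| < (3/2)ε.
Take δ = min(3/2, (3/2)ε). Then 0 < |u − 3| < δ gives both |u − 3| < 3/2 and |u − 3| < (3/2)ε, so |3/u − 1| < ε.

δ = min(3/2, (3/2)ε)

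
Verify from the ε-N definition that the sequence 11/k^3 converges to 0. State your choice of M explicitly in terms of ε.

Let ε > 0 be given. For k ≥ 1, |11/k^3 − 0| = 11/k^3.
11/k^3 < ε ⇔ k^3 > 11/ε ⇔ k > (11/ε)^{1/3}.
Take M = (11/ε)^{1/3}. Then k > M implies 11/k^3 < ε.

M = (11/ε)^{1/3}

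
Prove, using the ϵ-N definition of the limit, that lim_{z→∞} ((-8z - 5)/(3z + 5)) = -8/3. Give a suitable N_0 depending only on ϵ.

Let ϵ > 0. We seek N_0 > 0 such that z > N_0 implies |(-8z - 5)/(3z + 5) + 8/3| < ϵ.
(-8z - 5)/(3z + 5) + 8/3 = (3(-8z - 5) − (-8)(3z + 5)) / (3(3z + 5)) = 25/(3(3z + 5)).
For z > 0 we have 3z + 5 > 3z, so |(-8z - 5)/(3z + 5) + 8/3| = 25/(3(3z + 5)) < 25/(3·3z) = (25/9)/z.
Thus |(-8z - 5)/(3z + 5) + 8/3| < ϵ whenever z > (25/9)/ϵ.
Take N_0 = (25/9)/ϵ. If z > N_0 then |(-8z - 5)/(3z + 5) + 8/3| < (25/9)/z < ϵ.

N_0 = (25/9)/ϵ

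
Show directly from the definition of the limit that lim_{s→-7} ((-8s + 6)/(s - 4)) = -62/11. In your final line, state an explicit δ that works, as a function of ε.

Fix ε > 0. We want δ > 0 with 0 < |s + 7| < δ ⇒ |(-8s + 6)/(s - 4) + 62/11| < ε.
Combining over a common denominator, (-8s + 6)/(s - 4) + 62/11 = [(-8s + 6)·(-11) − 62·(s - 4)] / [(-11)·(s - 4)] = 26(s + 7) / ((-11)(s - 4)).
So |(-8s + 6)/(s - 4) + 62/11| = 26|s + 7| / (11·|s − 4|).
Require δ ≤ 11/2, so |s − 4| ≥ |-11| − |s + 7| > 11 − 11/2 = 11/2.
Hence |(-8s + 6)/(s - 4) + 62/11| < 26|s + 7|/(11·(11/2)) = (52/121)|s + 7|, which is < ε once |s + 7| < (121/52)ε.
Take δ = min(11/2, (121/52)ε). Then 0 < |s + 7| < δ forces both bounds, so |(-8s + 6)/(s - 4) + 62/11| < ε.

δ = min(11/2, (121/52)ε)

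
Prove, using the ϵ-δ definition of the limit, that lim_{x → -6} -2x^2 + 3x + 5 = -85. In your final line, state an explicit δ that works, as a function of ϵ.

δ = min(1, ϵ/29)

Fix ϵ > 0. We want δ > 0 such that 0 < |x + 6| < δ implies |(-2x^2 + 3x + 5) + 85| < ϵ.
(-2x^2 + 3x + 5) + 85 = -2x^2 + 3x + 90 = (x + 6)(-2x + 15).
So |(-2x^2 + 3x + 5) + 85| = |x + 6|·|-2x + 15|.
Require δ ≤ 1. Then |x + 6| < 1 gives |x| < 7, and by the triangle inequality |-2x + 15| ≤ 2·7 + 15 = 29.
Hence |(-2x^2 + 3x + 5) + 85| ≤ 29|x + 6| < ϵ provided |x + 6| < ϵ/29.
Choosing δ = min(1, ϵ/29) ensures both conditions, hence |(-2x^2 + 3x + 5) + 85| < ϵ.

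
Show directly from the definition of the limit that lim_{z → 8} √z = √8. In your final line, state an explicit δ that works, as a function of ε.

δ = min(8, √8·ε)

Let ε > 0. We want δ > 0 such that 0 < |z − 8| < δ implies |√z − √8| < ε.
Multiplying by the conjugate, |√z − √8| = |z − 8|/(√z + √8).
Restrict δ ≤ 8 so that |z − 8| < 8 forces z > 0, and then √z + √8 > √8.
Hence |√z − √8| < |z − 8|/√8, which is < ε once |z − 8| < √8·ε.
Take δ = min(8, √8·ε). If 0 < |z − 8| < δ then z > 0 and |√z − √8| < |z − 8|/√8 < ε.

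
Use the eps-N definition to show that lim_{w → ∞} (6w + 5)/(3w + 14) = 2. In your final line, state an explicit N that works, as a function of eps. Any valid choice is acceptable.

N = (23/3)/eps

Let eps > 0 be given. We seek N > 0 such that w > N implies |(6w + 5)/(3w + 14) − 2| < eps.
(6w + 5)/(3w + 14) − 2 = (3(6w + 5) − 6(3w + 14)) / (3(3w + 14)) = -69/(3(3w + 14)).
For w > 0 we have 3w + 14 > 3w, so |(6w + 5)/(3w + 14) − 2| = 69/(3(3w + 14)) < 69/(3·3w) = (23/3)/w.
Thus |(6w + 5)/(3w + 14) − 2| < eps whenever w > (23/3)/eps.
Take N = (23/3)/eps. If w > N then |(6w + 5)/(3w + 14) − 2| < (23/3)/w < eps.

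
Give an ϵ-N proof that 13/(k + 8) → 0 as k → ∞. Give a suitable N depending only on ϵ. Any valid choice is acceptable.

N = 13/ϵ

Let ϵ > 0. For k ≥ 1, |13/(k + 8) − 0| = 13/(k + 8) ≤ 13/k.
We need 13/k < ϵ, i.e. k > 13/ϵ.
Take N = 13/ϵ. If k > N then |13/(k + 8)| ≤ 13/k < ϵ.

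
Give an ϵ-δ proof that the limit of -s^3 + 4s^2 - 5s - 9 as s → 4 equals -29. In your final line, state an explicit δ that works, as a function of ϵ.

δ = min(1, ϵ/30)

Fix ϵ > 0. We want δ > 0 such that 0 < |s − 4| < δ implies |(-s^3 + 4s^2 - 5s - 9) + 29| < ϵ.
(-s^3 + 4s^2 - 5s - 9) + 29 = -s^3 + 4s^2 - 5s + 20 = (s − 4)(-s^2 - 5).
So |(-s^3 + 4s^2 - 5s - 9) + 29| = |s − 4|·|-s^2 - 5|.
Require δ ≤ 1. Then |s − 4| < 1 gives |s| < 5, and by the triangle inequality |-s^2 - 5| ≤ 5^2 + 5 = 30.
Hence |(-s^3 + 4s^2 - 5s - 9) + 29| ≤ 30|s − 4| < ϵ provided |s − 4| < ϵ/30.
Take δ = min(1, ϵ/30). Then 0 < |s − 4| < δ gives both |s − 4| < 1 and |s − 4| < ϵ/30, so |(-s^3 + 4s^2 - 5s - 9) + 29| < ϵ.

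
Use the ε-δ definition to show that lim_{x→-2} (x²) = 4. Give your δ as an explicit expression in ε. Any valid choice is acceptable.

δ = min(1, ε/5)

Let ε > 0. We seek δ > 0 with 0 < |x + 2| < δ ⇒ |x² − 4| < ε.
Factor: x² − 4 = (x + 2)(x - 2), so |x² − 4| = |x + 2|·|x - 2|.
Impose δ ≤ 1 so that |x| < 3; then |x - 2| ≤ 5.
Hence |x² − 4| ≤ 5|x + 2|, which is < ε once |x + 2| < ε/5.
Take δ = min(1, ε/5). If 0 < |x + 2| < δ then both bounds hold and |x² − 4| ≤ 5|x + 2| < 5·(ε/5) = ε.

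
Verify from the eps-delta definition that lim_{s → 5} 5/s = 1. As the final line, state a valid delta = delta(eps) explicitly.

delta = min(5/2, (5/2)eps)

Suppose eps > 0. We seek delta > 0 such that 0 < |s − 5| < delta implies |5/s − 1| < eps.
|5/s − 1| = 5·|5 − s|/(5·|s|) = 5|s − 5|/(5|s|).
Restrict delta ≤ 5/2. Then |s − 5| < 5/2 gives |s| > 5/2, so 5|s| > 25/2.
Then |5/s − 1| < 5|s − 5|/(25/2), which is < eps when |s − 5| < (5/2)eps.
Take delta = min(5/2, (5/2)eps). Then 0 < |s − 5| < delta gives both |s − 5| < 5/2 and |s − 5| < (5/2)eps, so |5/s − 1| < eps.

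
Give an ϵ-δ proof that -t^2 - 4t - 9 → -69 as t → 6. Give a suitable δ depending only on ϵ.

δ = min(1, ϵ/17)

Fix ϵ > 0. We want δ > 0 such that 0 < |t − 6| < δ implies |(-t^2 - 4t - 9) + 69| < ϵ.
(-t^2 - 4t - 9) + 69 = -t^2 - 4t + 60 = (t − 6)(-t - 10).
So |(-t^2 - 4t - 9) + 69| = |t − 6|·|-t - 10|.
Assume first that |t − 6| < 1, so |t| < 7. Then |-t - 10| ≤ 7 + 10 = 17.
Hence |(-t^2 - 4t - 9) + 69| ≤ 17|t − 6| < ϵ provided |t − 6| < ϵ/17.
Choosing δ = min(1, ϵ/17) ensures both conditions, hence |(-t^2 - 4t - 9) + 69| < ϵ.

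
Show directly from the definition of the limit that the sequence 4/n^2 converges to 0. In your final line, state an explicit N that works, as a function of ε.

Let ε > 0. For n ≥ 1, |4/n^2 − 0| = 4/n^2.
4/n^2 < ε ⇔ n^2 > 4/ε ⇔ n > (4/ε)^{1/2}.
Take N = (4/ε)^{1/2}. Then n > N implies 4/n^2 < ε.

N = (4/ε)^{1/2}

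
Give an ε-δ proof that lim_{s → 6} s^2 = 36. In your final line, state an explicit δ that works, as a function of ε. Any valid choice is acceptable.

Fix ε > 0. We seek δ > 0 with 0 < |s − 6| < δ ⇒ |s^2 − 36| < ε.
Factor: s^2 − 36 = (s − 6)(s + 6), so |s^2 − 36| = |s − 6|·|s + 6|.
Impose δ ≤ 1 so that |s| < 7; then |s + 6| ≤ 13.
Hence |s^2 − 36| ≤ 13|s − 6|, which is < ε once |s − 6| < ε/13.
Take δ = min(1, ε/13). If 0 < |s − 6| < δ then both bounds hold and |s^2 − 36| ≤ 13|s − 6| < 13·(ε/13) = ε.

δ = min(1, ε/13)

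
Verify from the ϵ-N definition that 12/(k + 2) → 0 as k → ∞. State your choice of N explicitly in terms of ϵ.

Fix ϵ > 0. For k ≥ 1, |12/(k + 2) − 0| = 12/(k + 2) ≤ 12/k.
We need 12/k < ϵ, i.e. k > 12/ϵ.
Take N = 12/ϵ. If k > N then |12/(k + 2)| ≤ 12/k < ϵ.

N = 12/ϵ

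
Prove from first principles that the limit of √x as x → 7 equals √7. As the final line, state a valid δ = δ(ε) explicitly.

Fix ε > 0. We want δ > 0 such that 0 < |x − 7| < δ implies |√x − √7| < ε.
Multiplying by the conjugate, |√x − √7| = |x − 7|/(√x + √7).
Restrict δ ≤ 7 so that |x − 7| < 7 forces x > 0, and then √x + √7 > √7.
Hence |√x − √7| < |x − 7|/√7, which is < ε once |x − 7| < √7·ε.
Take δ = min(7, √7·ε). If 0 < |x − 7| < δ then x > 0 and |√x − √7| < |x − 7|/√7 < ε.

δ = min(7, √7·ε)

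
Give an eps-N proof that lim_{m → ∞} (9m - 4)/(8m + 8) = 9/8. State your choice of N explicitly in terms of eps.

Let eps > 0. For m ≥ 1, |(9m - 4)/(8m + 8) − (9/8)| = |-104|/(8(8m + 8)) = 104/(8(8m + 8)).
Since 8m + 8 ≥ 8m for m ≥ 1, this is ≤ 104/(8·8m) = (13/8)/m.
So |(9m - 4)/(8m + 8) − (9/8)| < eps whenever m > (13/8)/eps.
Take N = (13/8)/eps. If m > N then |(9m - 4)/(8m + 8) − (9/8)| ≤ (13/8)/m < eps.

N = (13/8)/eps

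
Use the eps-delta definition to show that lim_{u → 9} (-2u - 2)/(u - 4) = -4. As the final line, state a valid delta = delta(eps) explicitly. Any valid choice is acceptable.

Suppose eps > 0. We want delta > 0 with 0 < |u − 9| < delta ⇒ |(-2u - 2)/(u - 4) + 4| < eps.
Combining over a common denominator, (-2u - 2)/(u - 4) + 4 = [(-2u - 2)·5 − (-20)·(u - 4)] / [5·(u - 4)] = 10(u − 9) / (5(u - 4)).
So |(-2u - 2)/(u - 4) + 4| = 10|u − 9| / (5·|u − 4|).
Require delta ≤ 5/2, so |u − 4| ≥ |5| − |u − 9| > 5 − 5/2 = 5/2.
Hence |(-2u - 2)/(u - 4) + 4| < 10|u − 9|/(5·(5/2)) = (4/5)|u − 9|, which is < eps once |u − 9| < (5/4)eps.
Take delta = min(5/2, (5/4)eps). Then 0 < |u − 9| < delta forces both bounds, so |(-2u - 2)/(u - 4) + 4| < eps.

delta = min(5/2, (5/4)eps)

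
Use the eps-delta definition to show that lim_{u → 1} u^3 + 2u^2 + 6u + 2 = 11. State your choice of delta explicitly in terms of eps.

Let eps > 0. We want delta > 0 such that 0 < |u − 1| < delta implies |(u^3 + 2u^2 + 6u + 2) − 11| < eps.
(u^3 + 2u^2 + 6u + 2) − 11 = u^3 + 2u^2 + 6u - 9 = (u − 1)(u^2 + 3u + 9).
So |(u^3 + 2u^2 + 6u + 2) − 11| = |u − 1|·|u^2 + 3u + 9|.
Require delta ≤ 2. Then |u − 1| < 2 gives |u| < 3, and by the triangle inequality |u^2 + 3u + 9| ≤ 3^2 + 3·3 + 9 = 27.
Hence |(u^3 + 2u^2 + 6u + 2) − 11| ≤ 27|u − 1| < eps provided |u − 1| < eps/27.
Take delta = min(2, eps/27). Then 0 < |u − 1| < delta gives both |u − 1| < 2 and |u − 1| < eps/27, so |(u^3 + 2u^2 + 6u + 2) − 11| < eps.

delta = min(2, eps/27)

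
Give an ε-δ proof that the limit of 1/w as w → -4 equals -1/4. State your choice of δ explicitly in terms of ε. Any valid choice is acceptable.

δ = min(2, 8ε)

Let ε > 0. We seek δ > 0 such that 0 < |w + 4| < δ implies |1/w + 1/4| < ε.
|1/w + 1/4| = |-4 − w|/(4·|w|) = |w + 4|/(4|w|).
Restrict δ ≤ 2. Then |w + 4| < 2 gives |w| > 2, so 4|w| > 8.
Then |1/w + 1/4| < |w + 4|/8, which is < ε when |w + 4| < 8ε.
Take δ = min(2, 8ε). Then 0 < |w + 4| < δ gives both |w + 4| < 2 and |w + 4| < 8ε, so |1/w + 1/4| < ε.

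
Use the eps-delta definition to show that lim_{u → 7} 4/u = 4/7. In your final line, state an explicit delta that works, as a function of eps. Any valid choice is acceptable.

delta = min(7/2, (49/8)eps)

Let eps > 0. We seek delta > 0 such that 0 < |u − 7| < delta implies |4/u − (4/7)| < eps.
|4/u − (4/7)| = 4·|7 − u|/(7·|u|) = 4|u − 7|/(7|u|).
Require delta ≤ 7/2 so that |u| > 7 − 7/2 = 7/2, hence 7|u| > 49/2.
Then |4/u − (4/7)| < 4|u − 7|/(49/2), which is < eps when |u − 7| < (49/8)eps.
Take delta = min(7/2, (49/8)eps). Then 0 < |u − 7| < delta gives both |u − 7| < 7/2 and |u − 7| < (49/8)eps, so |4/u − (4/7)| < eps.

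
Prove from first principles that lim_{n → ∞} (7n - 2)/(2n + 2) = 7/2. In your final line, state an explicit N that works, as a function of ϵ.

N = (9/2)/ϵ

Let ϵ > 0. For n ≥ 1, |(7n - 2)/(2n + 2) − (7/2)| = |-18|/(2(2n + 2)) = 18/(2(2n + 2)).
Since 2n + 2 ≥ 2n for n ≥ 1, this is ≤ 18/(2·2n) = (9/2)/n.
So |(7n - 2)/(2n + 2) − (7/2)| < ϵ whenever n > (9/2)/ϵ.
Take N = (9/2)/ϵ. If n > N then |(7n - 2)/(2n + 2) − (7/2)| ≤ (9/2)/n < ϵ.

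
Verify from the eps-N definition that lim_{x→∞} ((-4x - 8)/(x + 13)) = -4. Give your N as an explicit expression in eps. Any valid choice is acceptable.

Suppose eps > 0. We seek N > 0 such that x > N implies |(-4x - 8)/(x + 13) + 4| < eps.
(-4x - 8)/(x + 13) + 4 = ((-4x - 8) − (-4)(x + 13)) / ((x + 13)) = 44/((x + 13)).
For x > 0 we have x + 13 > x, so |(-4x - 8)/(x + 13) + 4| = 44/((x + 13)) < 44/(x) = 44/x.
Thus |(-4x - 8)/(x + 13) + 4| < eps whenever x > 44/eps.
Take N = 44/eps. If x > N then |(-4x - 8)/(x + 13) + 4| < 44/x < eps.

N = 44/eps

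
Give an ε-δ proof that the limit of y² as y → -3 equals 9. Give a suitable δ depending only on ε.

δ = min(1, ε/7)

Suppose ε > 0. We seek δ > 0 with 0 < |y + 3| < δ ⇒ |y² − 9| < ε.
Factor: y² − 9 = (y + 3)(y - 3), so |y² − 9| = |y + 3|·|y - 3|.
Impose δ ≤ 1 so that |y| < 4; then |y - 3| ≤ 7.
Hence |y² − 9| ≤ 7|y + 3|, which is < ε once |y + 3| < ε/7.
Take δ = min(1, ε/7). If 0 < |y + 3| < δ then both bounds hold and |y² − 9| ≤ 7|y + 3| < 7·(ε/7) = ε.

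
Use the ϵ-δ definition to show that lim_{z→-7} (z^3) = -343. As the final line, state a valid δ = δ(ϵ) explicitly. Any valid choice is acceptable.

Suppose ϵ > 0. We seek δ > 0 with 0 < |z + 7| < δ ⇒ |z^3 + 343| < ϵ.
Factor: z^3 + 343 = (z + 7)(z^2 - 7z + 49), so |z^3 + 343| = |z + 7|·|z^2 - 7z + 49|.
Restrict δ ≤ 1. Then |z + 7| < 1 gives |z| < 8, so by the triangle inequality |z^2 - 7z + 49| ≤ 8^2 + 7·8 + 49 = 169.
Hence |z^3 + 343| ≤ 169|z + 7|, which is < ϵ once |z + 7| < ϵ/169.
Take δ = min(1, ϵ/169). If 0 < |z + 7| < δ then both bounds hold and |z^3 + 343| ≤ 169|z + 7| < 169·(ϵ/169) = ϵ.

δ = min(1, ϵ/169)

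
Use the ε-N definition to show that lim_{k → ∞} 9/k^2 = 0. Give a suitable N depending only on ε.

N = (9/ε)^{1/2}

Fix ε > 0. For k ≥ 1, |9/k^2 − 0| = 9/k^2.
9/k^2 < ε ⇔ k^2 > 9/ε ⇔ k > (9/ε)^{1/2}.
Take N = (9/ε)^{1/2}. Then k > N implies 9/k^2 < ε.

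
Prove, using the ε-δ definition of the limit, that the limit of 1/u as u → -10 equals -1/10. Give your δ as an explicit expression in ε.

δ = min(5, 50ε)

Fix ε > 0. We seek δ > 0 such that 0 < |u + 10| < δ implies |1/u + 1/10| < ε.
|1/u + 1/10| = |-10 − u|/(10·|u|) = |u + 10|/(10|u|).
Require δ ≤ 5 so that |u| > 10 − 5 = 5, hence 10|u| > 50.
Then |1/u + 1/10| < |u + 10|/50, which is < ε when |u + 10| < 50ε.
Take δ = min(5, 50ε). Then 0 < |u + 10| < δ gives both |u + 10| < 5 and |u + 10| < 50ε, so |1/u + 1/10| < ε.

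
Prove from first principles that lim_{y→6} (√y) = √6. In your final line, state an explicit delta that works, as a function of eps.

delta = min(6, √6·eps)

Let eps > 0. We want delta > 0 such that 0 < |y − 6| < delta implies |√y − √6| < eps.
Rationalise: √y − √6 = (y − 6)/(√y + √6), so |√y − √6| = |y − 6|/(√y + √6).
Restrict delta ≤ 6 so that |y − 6| < 6 forces y > 0, and then √y + √6 > √6.
Hence |√y − √6| < |y − 6|/√6, which is < eps once |y − 6| < √6·eps.
Take delta = min(6, √6·eps). If 0 < |y − 6| < delta then y > 0 and |√y − √6| < |y − 6|/√6 < eps.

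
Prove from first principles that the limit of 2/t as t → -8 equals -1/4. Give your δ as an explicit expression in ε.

δ = min(4, 16ε)

Suppose ε > 0. We seek δ > 0 such that 0 < |t + 8| < δ implies |2/t + 1/4| < ε.
|2/t + 1/4| = 2·|-8 − t|/(8·|t|) = 2|t + 8|/(8|t|).
Require δ ≤ 4 so that |t| > 8 − 4 = 4, hence 8|t| > 32.
Then |2/t + 1/4| < 2|t + 8|/32, which is < ε when |t + 8| < 16ε.
Take δ = min(4, 16ε). Then 0 < |t + 8| < δ gives both |t + 8| < 4 and |t + 8| < 16ε, so |2/t + 1/4| < ε.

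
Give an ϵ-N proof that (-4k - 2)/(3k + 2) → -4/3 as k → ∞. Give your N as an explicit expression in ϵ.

N = (2/9)/ϵ

Fix ϵ > 0. For k ≥ 1, |(-4k - 2)/(3k + 2) + 4/3| = |2|/(3(3k + 2)) = 2/(3(3k + 2)).
Since 3k + 2 ≥ 3k for k ≥ 1, this is ≤ 2/(3·3k) = (2/9)/k.
So |(-4k - 2)/(3k + 2) + 4/3| < ϵ whenever k > (2/9)/ϵ.
Take N = (2/9)/ϵ. If k > N then |(-4k - 2)/(3k + 2) + 4/3| ≤ (2/9)/k < ϵ.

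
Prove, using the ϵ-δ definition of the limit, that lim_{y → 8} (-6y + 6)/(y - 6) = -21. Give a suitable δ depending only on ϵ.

Let ϵ > 0 be given. We want δ > 0 with 0 < |y − 8| < δ ⇒ |(-6y + 6)/(y - 6) + 21| < ϵ.
Combining over a common denominator, (-6y + 6)/(y - 6) + 21 = [(-6y + 6)·2 − (-42)·(y - 6)] / [2·(y - 6)] = 30(y − 8) / (2(y - 6)).
So |(-6y + 6)/(y - 6) + 21| = 30|y − 8| / (2·|y − 6|).
Restrict δ ≤ 1. Then |y − 8| < 1 gives |y − 6| = |(y − 8) + 2| ≥ 2 − 1 = 1.
Hence |(-6y + 6)/(y - 6) + 21| < 30|y − 8|/(2·1) = 15|y − 8|, which is < ϵ once |y − 8| < (1/15)ϵ.
Take δ = min(1, (1/15)ϵ). Then 0 < |y − 8| < δ forces both bounds, so |(-6y + 6)/(y - 6) + 21| < ϵ.

δ = min(1, (1/15)ϵ)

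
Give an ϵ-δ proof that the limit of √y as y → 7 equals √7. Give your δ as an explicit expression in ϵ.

δ = min(7, √7·ϵ)

Let ϵ > 0 be given. We want δ > 0 such that 0 < |y − 7| < δ implies |√y − √7| < ϵ.
Rationalise: √y − √7 = (y − 7)/(√y + √7), so |√y − √7| = |y − 7|/(√y + √7).
Restrict δ ≤ 7 so that |y − 7| < 7 forces y > 0, and then √y + √7 > √7.
Hence |√y − √7| < |y − 7|/√7, which is < ϵ once |y − 7| < √7·ϵ.
Take δ = min(7, √7·ϵ). If 0 < |y − 7| < δ then y > 0 and |√y − √7| < |y − 7|/√7 < ϵ.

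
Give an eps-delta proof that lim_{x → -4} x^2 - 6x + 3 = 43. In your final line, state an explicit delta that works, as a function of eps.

delta = min(1, eps/15)

Fix eps > 0. We want delta > 0 such that 0 < |x + 4| < delta implies |(x^2 - 6x + 3) − 43| < eps.
(x^2 - 6x + 3) − 43 = x^2 - 6x - 40 = (x + 4)(x - 10).
So |(x^2 - 6x + 3) − 43| = |x + 4|·|x - 10|.
Assume first that |x + 4| < 1, so |x| < 5. Then |x - 10| ≤ 5 + 10 = 15.
Hence |(x^2 - 6x + 3) − 43| ≤ 15|x + 4| < eps provided |x + 4| < eps/15.
Take delta = min(1, eps/15). Then 0 < |x + 4| < delta gives both |x + 4| < 1 and |x + 4| < eps/15, so |(x^2 - 6x + 3) − 43| < eps.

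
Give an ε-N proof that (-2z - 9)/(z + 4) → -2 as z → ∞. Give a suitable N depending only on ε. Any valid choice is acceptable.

Let ε > 0 be given. We seek N > 0 such that z > N implies |(-2z - 9)/(z + 4) + 2| < ε.
(-2z - 9)/(z + 4) + 2 = ((-2z - 9) − (-2)(z + 4)) / ((z + 4)) = -1/((z + 4)).
For z > 0 we have z + 4 > z, so |(-2z - 9)/(z + 4) + 2| = 1/((z + 4)) < 1/(z) = 1/z.
Thus |(-2z - 9)/(z + 4) + 2| < ε whenever z > 1/ε.
Take N = 1/ε. If z > N then |(-2z - 9)/(z + 4) + 2| < 1/z < ε.

N = 1/ε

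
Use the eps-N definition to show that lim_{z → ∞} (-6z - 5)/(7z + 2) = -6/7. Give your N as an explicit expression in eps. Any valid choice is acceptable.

N = (23/49)/eps

Let eps > 0. We seek N > 0 such that z > N implies |(-6z - 5)/(7z + 2) + 6/7| < eps.
(-6z - 5)/(7z + 2) + 6/7 = (7(-6z - 5) − (-6)(7z + 2)) / (7(7z + 2)) = -23/(7(7z + 2)).
For z > 0 we have 7z + 2 > 7z, so |(-6z - 5)/(7z + 2) + 6/7| = 23/(7(7z + 2)) < 23/(7·7z) = (23/49)/z.
Thus |(-6z - 5)/(7z + 2) + 6/7| < eps whenever z > (23/49)/eps.
Take N = (23/49)/eps. If z > N then |(-6z - 5)/(7z + 2) + 6/7| < (23/49)/z < eps.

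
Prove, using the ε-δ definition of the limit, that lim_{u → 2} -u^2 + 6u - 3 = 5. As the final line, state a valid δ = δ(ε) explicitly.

δ = min(2, ε/8)

Suppose ε > 0. We want δ > 0 such that 0 < |u − 2| < δ implies |(-u^2 + 6u - 3) − 5| < ε.
(-u^2 + 6u - 3) − 5 = -u^2 + 6u - 8 = (u − 2)(-u + 4).
So |(-u^2 + 6u - 3) − 5| = |u − 2|·|-u + 4|.
Assume first that |u − 2| < 2, so |u| < 4. Then |-u + 4| ≤ 4 + 4 = 8.
Hence |(-u^2 + 6u - 3) − 5| ≤ 8|u − 2| < ε provided |u − 2| < ε/8.
Take δ = min(2, ε/8). Then 0 < |u − 2| < δ gives both |u − 2| < 2 and |u − 2| < ε/8, so |(-u^2 + 6u - 3) − 5| < ε.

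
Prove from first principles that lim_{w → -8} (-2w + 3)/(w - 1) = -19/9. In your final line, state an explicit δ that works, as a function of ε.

δ = min(9/2, (81/2)ε)

Suppose ε > 0. We want δ > 0 with 0 < |w + 8| < δ ⇒ |(-2w + 3)/(w - 1) + 19/9| < ε.
Combining over a common denominator, (-2w + 3)/(w - 1) + 19/9 = [(-2w + 3)·(-9) − 19·(w - 1)] / [(-9)·(w - 1)] = -1(w + 8) / ((-9)(w - 1)).
So |(-2w + 3)/(w - 1) + 19/9| = |w + 8| / (9·|w − 1|).
Restrict δ ≤ 9/2. Then |w + 8| < 9/2 gives |w − 1| = |(w + 8) + (-9)| ≥ 9 − 9/2 = 9/2.
Hence |(-2w + 3)/(w - 1) + 19/9| < |w + 8|/(9·(9/2)) = (2/81)|w + 8|, which is < ε once |w + 8| < (81/2)ε.
Take δ = min(9/2, (81/2)ε). Then 0 < |w + 8| < δ forces both bounds, so |(-2w + 3)/(w - 1) + 19/9| < ε.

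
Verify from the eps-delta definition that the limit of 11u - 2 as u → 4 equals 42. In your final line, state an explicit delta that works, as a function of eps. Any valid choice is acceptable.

delta = eps/11

Let eps > 0 be given. We need delta > 0 so that 0 < |u − 4| < delta implies |(11u - 2) − 42| < eps.
|(11u - 2) − 42| = |11u - 44| = 11|u − 4|.
So 11|u − 4| < eps exactly when |u − 4| < eps/11.
Choosing delta = eps/11 gives |(11u - 2) − 42| = 11|u − 4| < eps whenever |u − 4| < delta.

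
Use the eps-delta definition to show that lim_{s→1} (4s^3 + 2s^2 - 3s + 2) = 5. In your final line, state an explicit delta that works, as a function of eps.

Let eps > 0 be given. We want delta > 0 such that 0 < |s − 1| < delta implies |(4s^3 + 2s^2 - 3s + 2) − 5| < eps.
(4s^3 + 2s^2 - 3s + 2) − 5 = 4s^3 + 2s^2 - 3s - 3 = (s − 1)(4s^2 + 6s + 3).
So |(4s^3 + 2s^2 - 3s + 2) − 5| = |s − 1|·|4s^2 + 6s + 3|.
Require delta ≤ 1. Then |s − 1| < 1 gives |s| < 2, and by the triangle inequality |4s^2 + 6s + 3| ≤ 4·2^2 + 6·2 + 3 = 31.
Hence |(4s^3 + 2s^2 - 3s + 2) − 5| ≤ 31|s − 1| < eps provided |s − 1| < eps/31.
Choosing delta = min(1, eps/31) ensures both conditions, hence |(4s^3 + 2s^2 - 3s + 2) − 5| < eps.

delta = min(1, eps/31)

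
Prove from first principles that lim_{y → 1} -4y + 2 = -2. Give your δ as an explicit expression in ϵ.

Let ϵ > 0 be given. We need δ > 0 so that 0 < |y − 1| < δ implies |(-4y + 2) + 2| < ϵ.
|(-4y + 2) + 2| = |-4y + 4| = 4|y − 1|.
Thus it suffices that |y − 1| < ϵ/4.
Take δ = ϵ/4. If 0 < |y − 1| < δ then |(-4y + 2) + 2| = 4|y − 1| < 4·(ϵ/4) = ϵ.

δ = ϵ/4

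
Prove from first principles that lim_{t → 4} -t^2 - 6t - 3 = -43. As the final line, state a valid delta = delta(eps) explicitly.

Fix eps > 0. We want delta > 0 such that 0 < |t − 4| < delta implies |(-t^2 - 6t - 3) + 43| < eps.
(-t^2 - 6t - 3) + 43 = -t^2 - 6t + 40 = (t − 4)(-t - 10).
So |(-t^2 - 6t - 3) + 43| = |t − 4|·|-t - 10|.
Require delta ≤ 1. Then |t − 4| < 1 gives |t| < 5, and by the triangle inequality |-t - 10| ≤ 5 + 10 = 15.
Hence |(-t^2 - 6t - 3) + 43| ≤ 15|t − 4| < eps provided |t − 4| < eps/15.
Take delta = min(1, eps/15). Then 0 < |t − 4| < delta gives both |t − 4| < 1 and |t − 4| < eps/15, so |(-t^2 - 6t - 3) + 43| < eps.

delta = min(1, eps/15)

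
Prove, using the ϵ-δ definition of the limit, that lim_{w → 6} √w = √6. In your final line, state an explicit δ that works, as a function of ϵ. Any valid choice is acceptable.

Fix ϵ > 0. We want δ > 0 such that 0 < |w − 6| < δ implies |√w − √6| < ϵ.
Rationalise: √w − √6 = (w − 6)/(√w + √6), so |√w − √6| = |w − 6|/(√w + √6).
Restrict δ ≤ 6 so that |w − 6| < 6 forces w > 0, and then √w + √6 > √6.
Hence |√w − √6| < |w − 6|/√6, which is < ϵ once |w − 6| < √6·ϵ.
Take δ = min(6, √6·ϵ). If 0 < |w − 6| < δ then w > 0 and |√w − √6| < |w − 6|/√6 < ϵ.

δ = min(6, √6·ϵ)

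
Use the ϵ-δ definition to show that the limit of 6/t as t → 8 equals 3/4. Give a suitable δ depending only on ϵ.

Fix ϵ > 0. We seek δ > 0 such that 0 < |t − 8| < δ implies |6/t − (3/4)| < ϵ.
|6/t − (3/4)| = 6·|8 − t|/(8·|t|) = 6|t − 8|/(8|t|).
Restrict δ ≤ 4. Then |t − 8| < 4 gives |t| > 4, so 8|t| > 32.
Then |6/t − (3/4)| < 6|t − 8|/32, which is < ϵ when |t − 8| < (16/3)ϵ.
Take δ = min(4, (16/3)ϵ). Then 0 < |t − 8| < δ gives both |t − 8| < 4 and |t − 8| < (16/3)ϵ, so |6/t − (3/4)| < ϵ.

δ = min(4, (16/3)ϵ)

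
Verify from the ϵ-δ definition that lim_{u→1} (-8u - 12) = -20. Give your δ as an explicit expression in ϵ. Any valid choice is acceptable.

Let ϵ > 0 be given. We need δ > 0 so that 0 < |u − 1| < δ implies |(-8u - 12) + 20| < ϵ.
|(-8u - 12) + 20| = |-8u + 8| = 8|u − 1|.
So 8|u − 1| < ϵ exactly when |u − 1| < ϵ/8.
Choosing δ = ϵ/8 gives |(-8u - 12) + 20| = 8|u − 1| < ϵ whenever |u − 1| < δ.

δ = ϵ/8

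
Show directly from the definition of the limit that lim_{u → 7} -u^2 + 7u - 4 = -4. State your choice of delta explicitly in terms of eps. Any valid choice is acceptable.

delta = min(2, eps/9)

Let eps > 0. We want delta > 0 such that 0 < |u − 7| < delta implies |(-u^2 + 7u - 4) + 4| < eps.
(-u^2 + 7u - 4) + 4 = -u^2 + 7u = (u − 7)(-u).
So |(-u^2 + 7u - 4) + 4| = |u − 7|·|-u|.
Require delta ≤ 2. Then |u − 7| < 2 gives |u| < 9, and by the triangle inequality |-u| ≤ 9 = 9.
Hence |(-u^2 + 7u - 4) + 4| ≤ 9|u − 7| < eps provided |u − 7| < eps/9.
Choosing delta = min(2, eps/9) ensures both conditions, hence |(-u^2 + 7u - 4) + 4| < eps.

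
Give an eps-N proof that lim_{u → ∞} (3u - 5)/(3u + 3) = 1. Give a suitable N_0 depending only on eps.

Suppose eps > 0. We seek N_0 > 0 such that u > N_0 implies |(3u - 5)/(3u + 3) − 1| < eps.
(3u - 5)/(3u + 3) − 1 = (3(3u - 5) − 3(3u + 3)) / (3(3u + 3)) = -24/(3(3u + 3)).
For u > 0 we have 3u + 3 > 3u, so |(3u - 5)/(3u + 3) − 1| = 24/(3(3u + 3)) < 24/(3·3u) = (8/3)/u.
Thus |(3u - 5)/(3u + 3) − 1| < eps whenever u > (8/3)/eps.
Take N_0 = (8/3)/eps. If u > N_0 then |(3u - 5)/(3u + 3) − 1| < (8/3)/u < eps.

N_0 = (8/3)/eps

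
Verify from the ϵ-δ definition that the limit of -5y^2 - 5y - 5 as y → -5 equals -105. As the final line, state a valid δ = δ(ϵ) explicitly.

δ = min(1, ϵ/50)

Suppose ϵ > 0. We want δ > 0 such that 0 < |y + 5| < δ implies |(-5y^2 - 5y - 5) + 105| < ϵ.
(-5y^2 - 5y - 5) + 105 = -5y^2 - 5y + 100 = (y + 5)(-5y + 20).
So |(-5y^2 - 5y - 5) + 105| = |y + 5|·|-5y + 20|.
Require δ ≤ 1. Then |y + 5| < 1 gives |y| < 6, and by the triangle inequality |-5y + 20| ≤ 5·6 + 20 = 50.
Hence |(-5y^2 - 5y - 5) + 105| ≤ 50|y + 5| < ϵ provided |y + 5| < ϵ/50.
Take δ = min(1, ϵ/50). Then 0 < |y + 5| < δ gives both |y + 5| < 1 and |y + 5| < ϵ/50, so |(-5y^2 - 5y - 5) + 105| < ϵ.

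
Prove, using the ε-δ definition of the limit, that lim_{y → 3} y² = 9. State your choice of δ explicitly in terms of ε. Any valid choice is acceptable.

δ = min(2, ε/8)

Fix ε > 0. We seek δ > 0 with 0 < |y − 3| < δ ⇒ |y² − 9| < ε.
Factor: y² − 9 = (y − 3)(y + 3), so |y² − 9| = |y − 3|·|y + 3|.
Impose δ ≤ 2 so that |y| < 5; then |y + 3| ≤ 8.
Hence |y² − 9| ≤ 8|y − 3|, which is < ε once |y − 3| < ε/8.
Take δ = min(2, ε/8). If 0 < |y − 3| < δ then both bounds hold and |y² − 9| ≤ 8|y − 3| < 8·(ε/8) = ε.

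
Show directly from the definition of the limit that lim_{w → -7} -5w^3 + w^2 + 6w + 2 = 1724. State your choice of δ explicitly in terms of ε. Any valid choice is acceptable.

δ = min(1, ε/854)

Fix ε > 0. We want δ > 0 such that 0 < |w + 7| < δ implies |(-5w^3 + w^2 + 6w + 2) − 1724| < ε.
(-5w^3 + w^2 + 6w + 2) − 1724 = -5w^3 + w^2 + 6w - 1722 = (w + 7)(-5w^2 + 36w - 246).
So |(-5w^3 + w^2 + 6w + 2) − 1724| = |w + 7|·|-5w^2 + 36w - 246|.
Require δ ≤ 1. Then |w + 7| < 1 gives |w| < 8, and by the triangle inequality |-5w^2 + 36w - 246| ≤ 5·8^2 + 36·8 + 246 = 854.
Hence |(-5w^3 + w^2 + 6w + 2) − 1724| ≤ 854|w + 7| < ε provided |w + 7| < ε/854.
Take δ = min(1, ε/854). Then 0 < |w + 7| < δ gives both |w + 7| < 1 and |w + 7| < ε/854, so |(-5w^3 + w^2 + 6w + 2) − 1724| < ε.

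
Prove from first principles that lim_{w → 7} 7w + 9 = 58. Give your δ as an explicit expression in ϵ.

Let ϵ > 0 be given. We need δ > 0 so that 0 < |w − 7| < δ implies |(7w + 9) − 58| < ϵ.
|(7w + 9) − 58| = |7w - 49| = 7|w − 7|.
Thus it suffices that |w − 7| < ϵ/7.
Take δ = ϵ/7. If 0 < |w − 7| < δ then |(7w + 9) − 58| = 7|w − 7| < 7·(ϵ/7) = ϵ.

δ = ϵ/7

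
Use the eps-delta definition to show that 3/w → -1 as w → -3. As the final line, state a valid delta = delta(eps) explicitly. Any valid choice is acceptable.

delta = min(3/2, (3/2)eps)

Suppose eps > 0. We seek delta > 0 such that 0 < |w + 3| < delta implies |3/w + 1| < eps.
|3/w + 1| = 3·|-3 − w|/(3·|w|) = 3|w + 3|/(3|w|).
Restrict delta ≤ 3/2. Then |w + 3| < 3/2 gives |w| > 3/2, so 3|w| > 9/2.
Then |3/w + 1| < 3|w + 3|/(9/2), which is < eps when |w + 3| < (3/2)eps.
Take delta = min(3/2, (3/2)eps). Then 0 < |w + 3| < delta gives both |w + 3| < 3/2 and |w + 3| < (3/2)eps, so |3/w + 1| < eps.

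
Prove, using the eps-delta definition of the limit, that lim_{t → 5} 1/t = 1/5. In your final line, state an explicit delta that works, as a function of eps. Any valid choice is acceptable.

delta = min(5/2, (25/2)eps)

Suppose eps > 0. We seek delta > 0 such that 0 < |t − 5| < delta implies |1/t − (1/5)| < eps.
|1/t − (1/5)| = |5 − t|/(5·|t|) = |t − 5|/(5|t|).
Require delta ≤ 5/2 so that |t| > 5 − 5/2 = 5/2, hence 5|t| > 25/2.
Then |1/t − (1/5)| < |t − 5|/(25/2), which is < eps when |t − 5| < (25/2)eps.
Take delta = min(5/2, (25/2)eps). Then 0 < |t − 5| < delta gives both |t − 5| < 5/2 and |t − 5| < (25/2)eps, so |1/t − (1/5)| < eps.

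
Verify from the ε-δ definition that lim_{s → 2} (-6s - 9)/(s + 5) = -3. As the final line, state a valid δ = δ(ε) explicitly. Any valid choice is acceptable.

Suppose ε > 0. We want δ > 0 with 0 < |s − 2| < δ ⇒ |(-6s - 9)/(s + 5) + 3| < ε.
Combining over a common denominator, (-6s - 9)/(s + 5) + 3 = [(-6s - 9)·7 − (-21)·(s + 5)] / [7·(s + 5)] = -21(s − 2) / (7(s + 5)).
So |(-6s - 9)/(s + 5) + 3| = 21|s − 2| / (7·|s + 5|).
Require δ ≤ 7/2, so |s + 5| ≥ |7| − |s − 2| > 7 − 7/2 = 7/2.
Hence |(-6s - 9)/(s + 5) + 3| < 21|s − 2|/(7·(7/2)) = (6/7)|s − 2|, which is < ε once |s − 2| < (7/6)ε.
Take δ = min(7/2, (7/6)ε). Then 0 < |s − 2| < δ forces both bounds, so |(-6s - 9)/(s + 5) + 3| < ε.

δ = min(7/2, (7/6)ε)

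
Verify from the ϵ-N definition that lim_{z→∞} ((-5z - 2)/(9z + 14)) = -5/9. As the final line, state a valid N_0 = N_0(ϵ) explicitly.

Let ϵ > 0 be given. We seek N_0 > 0 such that z > N_0 implies |(-5z - 2)/(9z + 14) + 5/9| < ϵ.
(-5z - 2)/(9z + 14) + 5/9 = (9(-5z - 2) − (-5)(9z + 14)) / (9(9z + 14)) = 52/(9(9z + 14)).
For z > 0 we have 9z + 14 > 9z, so |(-5z - 2)/(9z + 14) + 5/9| = 52/(9(9z + 14)) < 52/(9·9z) = (52/81)/z.
Thus |(-5z - 2)/(9z + 14) + 5/9| < ϵ whenever z > (52/81)/ϵ.
Take N_0 = (52/81)/ϵ. If z > N_0 then |(-5z - 2)/(9z + 14) + 5/9| < (52/81)/z < ϵ.

N_0 = (52/81)/ϵ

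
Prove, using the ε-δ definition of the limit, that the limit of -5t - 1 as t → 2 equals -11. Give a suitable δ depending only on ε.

Suppose ε > 0. We need δ > 0 so that 0 < |t − 2| < δ implies |(-5t - 1) + 11| < ε.
|(-5t - 1) + 11| = |-5t + 10| = 5|t − 2|.
Thus it suffices that |t − 2| < ε/5.
Choosing δ = ε/5 gives |(-5t - 1) + 11| = 5|t − 2| < ε whenever |t − 2| < δ.

δ = ε/5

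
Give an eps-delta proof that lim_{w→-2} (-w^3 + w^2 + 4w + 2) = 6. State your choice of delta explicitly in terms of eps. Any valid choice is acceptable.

delta = min(1, eps/20)

Let eps > 0. We want delta > 0 such that 0 < |w + 2| < delta implies |(-w^3 + w^2 + 4w + 2) − 6| < eps.
(-w^3 + w^2 + 4w + 2) − 6 = -w^3 + w^2 + 4w - 4 = (w + 2)(-w^2 + 3w - 2).
So |(-w^3 + w^2 + 4w + 2) − 6| = |w + 2|·|-w^2 + 3w - 2|.
Require delta ≤ 1. Then |w + 2| < 1 gives |w| < 3, and by the triangle inequality |-w^2 + 3w - 2| ≤ 3^2 + 3·3 + 2 = 20.
Hence |(-w^3 + w^2 + 4w + 2) − 6| ≤ 20|w + 2| < eps provided |w + 2| < eps/20.
Choosing delta = min(1, eps/20) ensures both conditions, hence |(-w^3 + w^2 + 4w + 2) − 6| < eps.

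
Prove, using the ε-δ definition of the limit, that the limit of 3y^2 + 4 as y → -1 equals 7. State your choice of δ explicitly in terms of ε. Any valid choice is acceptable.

Suppose ε > 0. We want δ > 0 such that 0 < |y + 1| < δ implies |(3y^2 + 4) − 7| < ε.
(3y^2 + 4) − 7 = 3y^2 - 3 = (y + 1)(3y - 3).
So |(3y^2 + 4) − 7| = |y + 1|·|3y - 3|.
Assume first that |y + 1| < 2, so |y| < 3. Then |3y - 3| ≤ 3·3 + 3 = 12.
Hence |(3y^2 + 4) − 7| ≤ 12|y + 1| < ε provided |y + 1| < ε/12.
Choosing δ = min(2, ε/12) ensures both conditions, hence |(3y^2 + 4) − 7| < ε.

δ = min(2, ε/12)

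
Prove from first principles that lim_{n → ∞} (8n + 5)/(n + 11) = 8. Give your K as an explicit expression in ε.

Let ε > 0 be given. For n ≥ 1, |(8n + 5)/(n + 11) − 8| = |-83|/((n + 11)) = 83/((n + 11)).
Since n + 11 ≥ n for n ≥ 1, this is ≤ 83/(n) = 83/n.
So |(8n + 5)/(n + 11) − 8| < ε whenever n > 83/ε.
Take K = 83/ε. If n > K then |(8n + 5)/(n + 11) − 8| ≤ 83/n < ε.

K = 83/ε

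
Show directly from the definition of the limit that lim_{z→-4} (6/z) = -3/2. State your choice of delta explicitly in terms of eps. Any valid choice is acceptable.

Suppose eps > 0. We seek delta > 0 such that 0 < |z + 4| < delta implies |6/z + 3/2| < eps.
|6/z + 3/2| = 6·|-4 − z|/(4·|z|) = 6|z + 4|/(4|z|).
Restrict delta ≤ 2. Then |z + 4| < 2 gives |z| > 2, so 4|z| > 8.
Then |6/z + 3/2| < 6|z + 4|/8, which is < eps when |z + 4| < (4/3)eps.
Take delta = min(2, (4/3)eps). Then 0 < |z + 4| < delta gives both |z + 4| < 2 and |z + 4| < (4/3)eps, so |6/z + 3/2| < eps.

delta = min(2, (4/3)eps)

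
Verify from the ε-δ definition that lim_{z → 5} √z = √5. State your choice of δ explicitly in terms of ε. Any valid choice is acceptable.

Suppose ε > 0. We want δ > 0 such that 0 < |z − 5| < δ implies |√z − √5| < ε.
Rationalise: √z − √5 = (z − 5)/(√z + √5), so |√z − √5| = |z − 5|/(√z + √5).
Restrict δ ≤ 5 so that |z − 5| < 5 forces z > 0, and then √z + √5 > √5.
Hence |√z − √5| < |z − 5|/√5, which is < ε once |z − 5| < √5·ε.
Take δ = min(5, √5·ε). If 0 < |z − 5| < δ then z > 0 and |√z − √5| < |z − 5|/√5 < ε.

δ = min(5, √5·ε)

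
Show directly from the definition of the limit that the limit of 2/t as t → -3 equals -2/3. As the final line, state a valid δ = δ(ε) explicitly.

Let ε > 0. We seek δ > 0 such that 0 < |t + 3| < δ implies |2/t + 2/3| < ε.
|2/t + 2/3| = 2·|-3 − t|/(3·|t|) = 2|t + 3|/(3|t|).
Restrict δ ≤ 3/2. Then |t + 3| < 3/2 gives |t| > 3/2, so 3|t| > 9/2.
Then |2/t + 2/3| < 2|t + 3|/(9/2), which is < ε when |t + 3| < (9/4)ε.
Take δ = min(3/2, (9/4)ε). Then 0 < |t + 3| < δ gives both |t + 3| < 3/2 and |t + 3| < (9/4)ε, so |2/t + 2/3| < ε.

δ = min(3/2, (9/4)ε)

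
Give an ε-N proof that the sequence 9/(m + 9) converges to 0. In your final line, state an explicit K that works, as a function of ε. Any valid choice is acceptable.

K = 9/ε

Let ε > 0. For m ≥ 1, |9/(m + 9) − 0| = 9/(m + 9) ≤ 9/m.
We need 9/m < ε, i.e. m > 9/ε.
Take K = 9/ε. If m > K then |9/(m + 9)| ≤ 9/m < ε.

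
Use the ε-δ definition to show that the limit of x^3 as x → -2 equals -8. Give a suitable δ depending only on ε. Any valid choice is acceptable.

δ = min(2, ε/28)

Suppose ε > 0. We seek δ > 0 with 0 < |x + 2| < δ ⇒ |x^3 + 8| < ε.
Factor: x^3 + 8 = (x + 2)(x^2 - 2x + 4), so |x^3 + 8| = |x + 2|·|x^2 - 2x + 4|.
Restrict δ ≤ 2. Then |x + 2| < 2 gives |x| < 4, so by the triangle inequality |x^2 - 2x + 4| ≤ 4^2 + 2·4 + 4 = 28.
Hence |x^3 + 8| ≤ 28|x + 2|, which is < ε once |x + 2| < ε/28.
Take δ = min(2, ε/28). If 0 < |x + 2| < δ then both bounds hold and |x^3 + 8| ≤ 28|x + 2| < 28·(ε/28) = ε.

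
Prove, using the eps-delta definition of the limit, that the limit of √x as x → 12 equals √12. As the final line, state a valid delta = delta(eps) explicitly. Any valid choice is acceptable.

delta = min(12, √12·eps)

Let eps > 0. We want delta > 0 such that 0 < |x − 12| < delta implies |√x − √12| < eps.
Rationalise: √x − √12 = (x − 12)/(√x + √12), so |√x − √12| = |x − 12|/(√x + √12).
Restrict delta ≤ 12 so that |x − 12| < 12 forces x > 0, and then √x + √12 > √12.
Hence |√x − √12| < |x − 12|/√12, which is < eps once |x − 12| < √12·eps.
Take delta = min(12, √12·eps). If 0 < |x − 12| < delta then x > 0 and |√x − √12| < |x − 12|/√12 < eps.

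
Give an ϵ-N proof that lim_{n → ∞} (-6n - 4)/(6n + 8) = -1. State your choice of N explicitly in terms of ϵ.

N = (2/3)/ϵ

Fix ϵ > 0. For n ≥ 1, |(-6n - 4)/(6n + 8) + 1| = |24|/(6(6n + 8)) = 24/(6(6n + 8)).
Since 6n + 8 ≥ 6n for n ≥ 1, this is ≤ 24/(6·6n) = (2/3)/n.
So |(-6n - 4)/(6n + 8) + 1| < ϵ whenever n > (2/3)/ϵ.
Take N = (2/3)/ϵ. If n > N then |(-6n - 4)/(6n + 8) + 1| ≤ (2/3)/n < ϵ.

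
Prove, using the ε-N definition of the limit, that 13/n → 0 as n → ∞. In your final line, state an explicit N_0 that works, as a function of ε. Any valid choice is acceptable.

Suppose ε > 0. For n ≥ 1, |13/n − 0| = 13/(n) ≤ 13/n.
We need 13/n < ε, i.e. n > 13/ε.
Take N_0 = 13/ε. If n > N_0 then |13/n| ≤ 13/n < ε.

N_0 = 13/ε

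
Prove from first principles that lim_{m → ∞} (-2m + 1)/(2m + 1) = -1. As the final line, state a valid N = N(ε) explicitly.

Let ε > 0 be given. For m ≥ 1, |(-2m + 1)/(2m + 1) + 1| = |4|/(2(2m + 1)) = 4/(2(2m + 1)).
Since 2m + 1 ≥ 2m for m ≥ 1, this is ≤ 4/(2·2m) = 1/m.
So |(-2m + 1)/(2m + 1) + 1| < ε whenever m > 1/ε.
Take N = 1/ε. If m > N then |(-2m + 1)/(2m + 1) + 1| ≤ 1/m < ε.

N = 1/ε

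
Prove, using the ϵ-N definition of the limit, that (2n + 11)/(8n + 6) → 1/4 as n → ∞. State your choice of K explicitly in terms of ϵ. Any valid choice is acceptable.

K = (19/16)/ϵ

Let ϵ > 0. For n ≥ 1, |(2n + 11)/(8n + 6) − (1/4)| = |76|/(8(8n + 6)) = 76/(8(8n + 6)).
Since 8n + 6 ≥ 8n for n ≥ 1, this is ≤ 76/(8·8n) = (19/16)/n.
So |(2n + 11)/(8n + 6) − (1/4)| < ϵ whenever n > (19/16)/ϵ.
Take K = (19/16)/ϵ. If n > K then |(2n + 11)/(8n + 6) − (1/4)| ≤ (19/16)/n < ϵ.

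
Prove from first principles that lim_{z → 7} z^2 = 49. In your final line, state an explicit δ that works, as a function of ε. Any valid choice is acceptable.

Let ε > 0 be given. We seek δ > 0 with 0 < |z − 7| < δ ⇒ |z^2 − 49| < ε.
Factor: z^2 − 49 = (z − 7)(z + 7), so |z^2 − 49| = |z − 7|·|z + 7|.
Impose δ ≤ 1 so that |z| < 8; then |z + 7| ≤ 15.
Hence |z^2 − 49| ≤ 15|z − 7|, which is < ε once |z − 7| < ε/15.
Take δ = min(1, ε/15). If 0 < |z − 7| < δ then both bounds hold and |z^2 − 49| ≤ 15|z − 7| < 15·(ε/15) = ε.

δ = min(1, ε/15)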